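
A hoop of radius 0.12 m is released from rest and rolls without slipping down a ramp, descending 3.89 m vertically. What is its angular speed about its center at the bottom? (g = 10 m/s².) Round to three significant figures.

For this body I = MR², i.e. k = I/(MR²) = 1.
Since it rolls without slipping, ω = v/R and KE = ½Mv² + ½Iω² = ½(1+k)Mv² = Mv².
Energy conservation Mgh = ½(1+k)Mv² gives v = √(2gh/(1+k)) = √(2 × 10 × 3.89 / 2) = 6.237 m/s.
Then ω = v/R = 6.237 / 0.12 ≈ 52.0 rad/s.

ω ≈ 52.0 rad/s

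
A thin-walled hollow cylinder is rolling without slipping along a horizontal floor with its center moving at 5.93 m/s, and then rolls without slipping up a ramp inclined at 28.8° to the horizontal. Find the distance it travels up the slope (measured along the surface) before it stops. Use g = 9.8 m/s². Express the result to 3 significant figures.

For this body I = MR², i.e. k = I/(MR²) = 1.
Rolling without slipping gives ω = v/R, so the total kinetic energy is ½Mv² + ½Iω² = ½(1+k)Mv² = Mv².
Setting this equal to Mgh gives the vertical rise h = (1+k)v₀²/(2g) = 2×5.93²/(2×9.8) = 3.588 m.
Along the incline, d = h/sinθ = 3.588/sin28.8° ≈ 7.45 m.

d ≈ 7.45 m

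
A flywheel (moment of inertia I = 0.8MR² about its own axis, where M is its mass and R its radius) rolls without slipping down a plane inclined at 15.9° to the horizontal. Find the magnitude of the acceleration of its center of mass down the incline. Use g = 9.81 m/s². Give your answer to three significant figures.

a ≈ 1.49 m/s²

For this body I = 0.8MR², i.e. k = I/(MR²) = 0.8.
Translational: Mg sinθ − f = Ma. Rotational about the CM: fR = Iα = kMRa, so f = kMa.
Eliminating f: Mg sinθ = (1+k)Ma, so a = g sinθ/(1+k) = 9.81 × sin15.9° / 1.8 ≈ 1.49 m/s².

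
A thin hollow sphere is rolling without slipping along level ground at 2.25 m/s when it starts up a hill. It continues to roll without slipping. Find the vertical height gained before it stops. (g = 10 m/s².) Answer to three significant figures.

h ≈ 0.422 m

The moment of inertia is (2/3)MR², giving k ≡ I/(MR²) = 2/3.
Pure rolling means v = ωR; then KE = ½Mv² + ½I(v/R)² = ½(1+k)Mv² = (5/6)Mv².
At the top the kinetic energy is zero, so (5/6)Mv₀² = Mgh.
Thus h = (1+k)v₀²/(2g) = 1.667 × 2.25² / (2 × 10) ≈ 0.422 m.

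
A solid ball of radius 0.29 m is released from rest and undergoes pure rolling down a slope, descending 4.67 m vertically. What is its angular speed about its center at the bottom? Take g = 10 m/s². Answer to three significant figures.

The moment of inertia is (2/5)MR², giving k ≡ I/(MR²) = 0.4.
The rolling condition ω = v/R makes the rotational term ½I(v/R)² = ½kMv², so KE_total = ½(1+k)Mv² = (7/10)Mv².
Energy conservation Mgh = ½(1+k)Mv² gives v = √(2gh/(1+k)) = √(2 × 10 × 4.67 / 1.4) = 8.168 m/s.
Then ω = v/R = 8.168 / 0.29 ≈ 28.2 rad/s.

ω ≈ 28.2 rad/s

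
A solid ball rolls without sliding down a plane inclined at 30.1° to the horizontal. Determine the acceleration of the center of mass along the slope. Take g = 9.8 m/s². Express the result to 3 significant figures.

Here I = (2/5)MR², so the shape factor k = I/(MR²) = 0.4.
Along the incline Mg sinθ − f = Ma, and torque about the center fR = Iα = kMR²(a/R) gives f = kMa.
Eliminating f: Mg sinθ = (1+k)Ma, so a = g sinθ/(1+k) = 9.8 × sin30.1° / 1.4 ≈ 3.51 m/s².

a ≈ 3.51 m/s²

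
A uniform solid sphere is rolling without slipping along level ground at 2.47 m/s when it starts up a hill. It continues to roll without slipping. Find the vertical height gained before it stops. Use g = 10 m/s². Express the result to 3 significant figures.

The moment of inertia is (2/5)MR², giving k ≡ I/(MR²) = 0.4.
Pure rolling means v = ωR; then KE = ½Mv² + ½I(v/R)² = ½(1+k)Mv² = (7/10)Mv².
All of this converts to potential energy at the highest point: (7/10)Mv₀² = Mgh.
Thus h = (1+k)v₀²/(2g) = 1.4 × 2.47² / (2 × 10) ≈ 0.427 m.

h ≈ 0.427 m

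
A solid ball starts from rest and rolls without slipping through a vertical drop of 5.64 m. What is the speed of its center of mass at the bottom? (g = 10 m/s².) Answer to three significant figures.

v ≈ 8.98 m/s

For this body I = (2/5)MR², i.e. k = I/(MR²) = 0.4.
Pure rolling means v = ωR; then KE = ½Mv² + ½I(v/R)² = ½(1+k)Mv² = (7/10)Mv².
Setting Mgh = (7/10)Mv² gives v = √(2gh/(1+k)) = √(2·10·5.64/1.4) ≈ 8.98 m/s.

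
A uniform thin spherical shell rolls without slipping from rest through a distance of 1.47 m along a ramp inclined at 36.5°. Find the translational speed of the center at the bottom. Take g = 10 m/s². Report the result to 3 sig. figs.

For this body I = (2/3)MR², i.e. k = I/(MR²) = 2/3.
Pure rolling means v = ωR; then KE = ½Mv² + ½I(v/R)² = ½(1+k)Mv² = (5/6)Mv².
The vertical drop is h = L sinθ = 1.47 × sin36.5° = 0.8744 m.
Setting Mgh = (5/6)Mv² gives v = √(2gh/(1+k)) = √(2·10·0.8744/1.667) ≈ 3.24 m/s.

v ≈ 3.24 m/s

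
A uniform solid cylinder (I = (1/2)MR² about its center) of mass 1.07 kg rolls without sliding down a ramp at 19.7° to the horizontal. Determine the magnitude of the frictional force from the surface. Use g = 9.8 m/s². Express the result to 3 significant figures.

f ≈ 1.18 N

Here I = (1/2)MR², so the shape factor k = I/(MR²) = 0.5.
Translational: Mg sinθ − f = Ma. Rotational about the CM: fR = Iα = kMRa, so f = kMa.
Combining, a = g sinθ/(1+k) and f = kMa = kMg sinθ/(1+k).
f = 0.5 × 1.07 × 9.8 × sin19.7° / 1.5 ≈ 1.18 N.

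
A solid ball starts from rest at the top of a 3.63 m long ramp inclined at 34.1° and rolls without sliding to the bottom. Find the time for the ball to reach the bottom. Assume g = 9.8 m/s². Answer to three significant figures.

For this body I = (2/5)MR², i.e. k = I/(MR²) = 0.4.
Translational: Mg sinθ − f = Ma. Rotational about the CM: fR = Iα = kMRa, so f = kMa.
Hence a = g sinθ/(1+k) = 9.8×sin34.1°/1.4 = 3.924 m/s².
Starting from rest, L = ½at², so t = √(2L/a) = √(2×3.63/3.924) ≈ 1.36 s.

t ≈ 1.36 s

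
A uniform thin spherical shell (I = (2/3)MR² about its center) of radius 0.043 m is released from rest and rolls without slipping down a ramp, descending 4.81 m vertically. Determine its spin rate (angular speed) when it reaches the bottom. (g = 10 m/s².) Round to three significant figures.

For this body I = (2/3)MR², i.e. k = I/(MR²) = 2/3.
The rolling condition ω = v/R makes the rotational term ½I(v/R)² = ½kMv², so KE_total = ½(1+k)Mv² = (5/6)Mv².
Energy conservation Mgh = ½(1+k)Mv² gives v = √(2gh/(1+k)) = √(2 × 10 × 4.81 / 1.667) = 7.597 m/s.
Then ω = v/R = 7.597 / 0.043 ≈ 177 rad/s.

ω ≈ 177 rad/s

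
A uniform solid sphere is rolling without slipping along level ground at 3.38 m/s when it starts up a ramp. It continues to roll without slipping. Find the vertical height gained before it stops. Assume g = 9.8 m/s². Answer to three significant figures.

The moment of inertia is (2/5)MR², giving k ≡ I/(MR²) = 0.4.
The rolling condition ω = v/R makes the rotational term ½I(v/R)² = ½kMv², so KE_total = ½(1+k)Mv² = (7/10)Mv².
All of this converts to potential energy at the highest point: (7/10)Mv₀² = Mgh.
Thus h = (1+k)v₀²/(2g) = 1.4 × 3.38² / (2 × 9.8) ≈ 0.816 m.

h ≈ 0.816 m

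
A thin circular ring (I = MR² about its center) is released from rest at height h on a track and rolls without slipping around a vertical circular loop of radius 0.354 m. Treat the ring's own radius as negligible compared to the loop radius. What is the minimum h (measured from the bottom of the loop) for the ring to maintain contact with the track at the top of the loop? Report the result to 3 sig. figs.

h_min ≈ 1.06 m

For this body I = MR², i.e. k = I/(MR²) = 1.
At the top of the loop, the minimum-contact condition is Mg = Mv_top²/r, so v_top² = gr.
With ω = v/R, the kinetic energy at speed v is ½(1+k)Mv² = Mv².
Energy conservation from release (height h) to the top (height 2r): Mgh = Mg(2r) + M·gr.
Thus h_min = 2r + (1+k)r/2 = r(2 + 2/2) = 0.354 × 3 ≈ 1.06 m.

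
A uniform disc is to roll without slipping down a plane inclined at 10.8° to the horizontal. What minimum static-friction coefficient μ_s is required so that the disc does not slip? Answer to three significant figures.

Here I = (1/2)MR², so the shape factor k = I/(MR²) = 0.5.
Translational: Mg sinθ − f = Ma. Rotational about the CM: fR = Iα = kMRa, so f = kMa.
These give a = g sinθ/(1+k) and the required friction f = kMg sinθ/(1+k).
The normal force is N = Mg cosθ, so μ_min = f/N = k tanθ/(1+k).
μ_min = 0.5 × tan10.8° / 1.5 ≈ 0.0636.

μ_min ≈ 0.0636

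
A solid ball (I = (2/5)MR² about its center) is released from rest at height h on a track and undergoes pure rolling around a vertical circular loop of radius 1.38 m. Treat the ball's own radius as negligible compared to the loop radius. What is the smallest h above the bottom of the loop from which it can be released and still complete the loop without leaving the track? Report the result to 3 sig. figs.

Here I = (2/5)MR², so the shape factor k = I/(MR²) = 0.4.
At the top, contact is just lost when gravity alone supplies the centripetal force: Mg = Mv_top²/r, i.e. v_top² = gr.
With ω = v/R, the kinetic energy at speed v is ½(1+k)Mv² = (7/10)Mv².
Energy conservation from release (height h) to the top (height 2r): Mgh = Mg(2r) + (7/10)M·gr.
Thus h_min = 2r + (1+k)r/2 = r(2 + 1.4/2) = 1.38 × 2.7 ≈ 3.73 m.

h_min ≈ 3.73 m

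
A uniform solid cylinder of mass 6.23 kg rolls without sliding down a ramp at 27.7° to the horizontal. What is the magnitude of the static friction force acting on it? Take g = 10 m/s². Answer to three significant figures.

Here I = (1/2)MR², so the shape factor k = I/(MR²) = 0.5.
Newton's second law down the slope: Mg sinθ − f = Ma. The torque equation fR = Iα (with α = a/R) gives f = kMa.
Combining, a = g sinθ/(1+k) and f = kMa = kMg sinθ/(1+k).
f = 0.5 × 6.23 × 10 × sin27.7° / 1.5 ≈ 9.65 N.

f ≈ 9.65 N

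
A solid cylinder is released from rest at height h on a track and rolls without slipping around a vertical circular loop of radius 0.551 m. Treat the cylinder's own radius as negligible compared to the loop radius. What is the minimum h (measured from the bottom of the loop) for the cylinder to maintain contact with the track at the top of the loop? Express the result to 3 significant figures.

Here I = (1/2)MR², so the shape factor k = I/(MR²) = 0.5.
At the top, contact is just lost when gravity alone supplies the centripetal force: Mg = Mv_top²/r, i.e. v_top² = gr.
With ω = v/R, the kinetic energy at speed v is ½(1+k)Mv² = (3/4)Mv².
Energy conservation from release (height h) to the top (height 2r): Mgh = Mg(2r) + (3/4)M·gr.
Thus h_min = 2r + (1+k)r/2 = r(2 + 1.5/2) = 0.551 × 2.75 ≈ 1.52 m.

h_min ≈ 1.52 m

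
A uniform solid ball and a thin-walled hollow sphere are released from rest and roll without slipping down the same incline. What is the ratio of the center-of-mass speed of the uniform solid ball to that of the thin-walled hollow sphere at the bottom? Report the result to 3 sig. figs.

v_ratio ≈ 1.09

Each satisfies Mgh = ½(1+k)Mv² with k = I/(MR²), so v ∝ 1/√(1+k).
For the uniform solid ball k = 0.4; for the thin-walled hollow sphere k = 2/3.
v₁/v₂ = √((1+k₂)/(1+k₁)) = √(1.667/1.4) ≈ 1.09.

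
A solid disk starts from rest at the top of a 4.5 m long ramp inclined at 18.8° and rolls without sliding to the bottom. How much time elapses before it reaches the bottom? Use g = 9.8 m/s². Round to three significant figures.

t ≈ 2.07 s

Here I = (1/2)MR², so the shape factor k = I/(MR²) = 0.5.
Newton's second law down the slope: Mg sinθ − f = Ma. The torque equation fR = Iα (with α = a/R) gives f = kMa.
Hence a = g sinθ/(1+k) = 9.8×sin18.8°/1.5 = 2.105 m/s².
Starting from rest, L = ½at², so t = √(2L/a) = √(2×4.5/2.105) ≈ 2.07 s.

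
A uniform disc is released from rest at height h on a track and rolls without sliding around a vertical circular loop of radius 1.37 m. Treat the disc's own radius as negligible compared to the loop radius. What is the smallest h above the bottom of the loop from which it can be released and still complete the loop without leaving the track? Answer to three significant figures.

h_min ≈ 3.77 m

The moment of inertia is (1/2)MR², giving k ≡ I/(MR²) = 0.5.
At the top, contact is just lost when gravity alone supplies the centripetal force: Mg = Mv_top²/r, i.e. v_top² = gr.
With ω = v/R, the kinetic energy at speed v is ½(1+k)Mv² = (3/4)Mv².
Energy conservation from release (height h) to the top (height 2r): Mgh = Mg(2r) + (3/4)M·gr.
Thus h_min = 2r + (1+k)r/2 = r(2 + 1.5/2) = 1.37 × 2.75 ≈ 3.77 m.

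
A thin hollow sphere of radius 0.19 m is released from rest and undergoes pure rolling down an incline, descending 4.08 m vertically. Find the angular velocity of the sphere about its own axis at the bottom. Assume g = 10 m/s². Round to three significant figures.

ω ≈ 36.8 rad/s

For this body I = (2/3)MR², i.e. k = I/(MR²) = 2/3.
Rolling without slipping gives ω = v/R, so the total kinetic energy is ½Mv² + ½Iω² = ½(1+k)Mv² = (5/6)Mv².
Energy conservation Mgh = ½(1+k)Mv² gives v = √(2gh/(1+k)) = √(2 × 10 × 4.08 / 1.667) = 6.997 m/s.
Then ω = v/R = 6.997 / 0.19 ≈ 36.8 rad/s.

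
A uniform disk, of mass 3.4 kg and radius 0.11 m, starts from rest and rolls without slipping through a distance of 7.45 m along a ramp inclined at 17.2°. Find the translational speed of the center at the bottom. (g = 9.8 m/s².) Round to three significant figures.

The moment of inertia is (1/2)MR², giving k ≡ I/(MR²) = 0.5.
Pure rolling means v = ωR; then KE = ½Mv² + ½I(v/R)² = ½(1+k)Mv² = (3/4)Mv².
The vertical drop is h = L sinθ = 7.45 × sin17.2° = 2.203 m.
Energy conservation: Mgh = (3/4)Mv², so v = √(2gh/(1+k)) = √(2 × 9.8 × 2.203 / 1.5) ≈ 5.37 m/s.

v ≈ 5.37 m/s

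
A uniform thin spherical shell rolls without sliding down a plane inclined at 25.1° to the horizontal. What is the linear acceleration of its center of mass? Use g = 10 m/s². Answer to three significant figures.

a ≈ 2.55 m/s²

With I = (2/3)MR², the ratio k = I/(MR²) is 2/3.
Translational: Mg sinθ − f = Ma. Rotational about the CM: fR = Iα = kMRa, so f = kMa.
Eliminating f: Mg sinθ = (1+k)Ma, so a = g sinθ/(1+k) = 10 × sin25.1° / 1.667 ≈ 2.55 m/s².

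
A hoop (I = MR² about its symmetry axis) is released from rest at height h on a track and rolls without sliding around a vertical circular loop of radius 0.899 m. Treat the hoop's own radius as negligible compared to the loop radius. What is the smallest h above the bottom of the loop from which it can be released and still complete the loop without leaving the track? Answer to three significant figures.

With I = MR², the ratio k = I/(MR²) is 1.
At the top of the loop, the minimum-contact condition is Mg = Mv_top²/r, so v_top² = gr.
With ω = v/R, the kinetic energy at speed v is ½(1+k)Mv² = Mv².
Energy conservation from release (height h) to the top (height 2r): Mgh = Mg(2r) + M·gr.
Thus h_min = 2r + (1+k)r/2 = r(2 + 2/2) = 0.899 × 3 ≈ 2.70 m.

h_min ≈ 2.70 m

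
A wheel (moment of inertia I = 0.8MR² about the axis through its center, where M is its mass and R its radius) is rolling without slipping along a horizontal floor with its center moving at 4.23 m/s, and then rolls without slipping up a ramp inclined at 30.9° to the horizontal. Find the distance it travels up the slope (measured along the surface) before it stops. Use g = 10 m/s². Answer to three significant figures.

d ≈ 3.14 m

Here I = 0.8MR², so the shape factor k = I/(MR²) = 0.8.
The rolling condition ω = v/R makes the rotational term ½I(v/R)² = ½kMv², so KE_total = ½(1+k)Mv² = (9/10)Mv².
Setting this equal to Mgh gives the vertical rise h = (1+k)v₀²/(2g) = 1.8×4.23²/(2×10) = 1.61 m.
The distance along the slope is d = h/sinθ = 1.61/sin30.9° ≈ 3.14 m.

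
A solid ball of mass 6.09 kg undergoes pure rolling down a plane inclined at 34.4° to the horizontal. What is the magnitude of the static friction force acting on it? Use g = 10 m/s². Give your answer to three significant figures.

f ≈ 9.83 N

For this body I = (2/5)MR², i.e. k = I/(MR²) = 0.4.
Along the incline Mg sinθ − f = Ma, and torque about the center fR = Iα = kMR²(a/R) gives f = kMa.
Combining, a = g sinθ/(1+k) and f = kMa = kMg sinθ/(1+k).
f = 0.4 × 6.09 × 10 × sin34.4° / 1.4 ≈ 9.83 N.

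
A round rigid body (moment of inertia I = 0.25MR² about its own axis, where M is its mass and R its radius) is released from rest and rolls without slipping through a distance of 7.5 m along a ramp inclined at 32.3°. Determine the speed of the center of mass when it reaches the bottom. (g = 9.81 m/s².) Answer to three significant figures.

For this body I = 0.25MR², i.e. k = I/(MR²) = 0.25.
Since it rolls without slipping, ω = v/R and KE = ½Mv² + ½Iω² = ½(1+k)Mv² = (5/8)Mv².
The vertical drop is h = L sinθ = 7.5 × sin32.3° = 4.008 m.
Energy conservation: Mgh = (5/8)Mv², so v = √(2gh/(1+k)) = √(2 × 9.81 × 4.008 / 1.25) ≈ 7.93 m/s.

v ≈ 7.93 m/s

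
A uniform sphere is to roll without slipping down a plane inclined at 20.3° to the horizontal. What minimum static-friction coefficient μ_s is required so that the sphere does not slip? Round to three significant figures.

μ_min ≈ 0.106

The moment of inertia is (2/5)MR², giving k ≡ I/(MR²) = 0.4.
Newton's second law down the slope: Mg sinθ − f = Ma. The torque equation fR = Iα (with α = a/R) gives f = kMa.
These give a = g sinθ/(1+k) and the required friction f = kMg sinθ/(1+k).
The normal force is N = Mg cosθ, so μ_min = f/N = k tanθ/(1+k).
μ_min = 0.4 × tan20.3° / 1.4 ≈ 0.106.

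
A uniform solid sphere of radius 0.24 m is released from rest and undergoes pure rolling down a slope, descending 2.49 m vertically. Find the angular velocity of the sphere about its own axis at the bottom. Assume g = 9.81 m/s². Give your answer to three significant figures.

Here I = (2/5)MR², so the shape factor k = I/(MR²) = 0.4.
Since it rolls without slipping, ω = v/R and KE = ½Mv² + ½Iω² = ½(1+k)Mv² = (7/10)Mv².
Energy conservation Mgh = ½(1+k)Mv² gives v = √(2gh/(1+k)) = √(2 × 9.81 × 2.49 / 1.4) = 5.907 m/s.
Then ω = v/R = 5.907 / 0.24 ≈ 24.6 rad/s.

ω ≈ 24.6 rad/s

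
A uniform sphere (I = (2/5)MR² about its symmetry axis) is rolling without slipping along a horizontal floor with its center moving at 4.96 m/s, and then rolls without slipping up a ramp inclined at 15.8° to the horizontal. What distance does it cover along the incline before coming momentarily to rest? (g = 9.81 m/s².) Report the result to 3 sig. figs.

The moment of inertia is (2/5)MR², giving k ≡ I/(MR²) = 0.4.
Rolling without slipping gives ω = v/R, so the total kinetic energy is ½Mv² + ½Iω² = ½(1+k)Mv² = (7/10)Mv².
Setting this equal to Mgh gives the vertical rise h = (1+k)v₀²/(2g) = 1.4×4.96²/(2×9.81) = 1.755 m.
The distance along the slope is d = h/sinθ = 1.755/sin15.8° ≈ 6.45 m.

d ≈ 6.45 m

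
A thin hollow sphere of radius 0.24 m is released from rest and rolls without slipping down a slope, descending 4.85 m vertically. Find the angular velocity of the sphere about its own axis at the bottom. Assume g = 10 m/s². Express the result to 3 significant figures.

ω ≈ 31.8 rad/s

The moment of inertia is (2/3)MR², giving k ≡ I/(MR²) = 2/3.
The rolling condition ω = v/R makes the rotational term ½I(v/R)² = ½kMv², so KE_total = ½(1+k)Mv² = (5/6)Mv².
Energy conservation Mgh = ½(1+k)Mv² gives v = √(2gh/(1+k)) = √(2 × 10 × 4.85 / 1.667) = 7.629 m/s.
The angular speed follows from ω = v/R = 7.629/0.24 ≈ 31.8 rad/s.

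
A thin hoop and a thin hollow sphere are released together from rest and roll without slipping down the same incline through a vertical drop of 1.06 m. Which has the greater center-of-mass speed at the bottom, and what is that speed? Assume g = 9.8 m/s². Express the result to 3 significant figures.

the thin hollow sphere, at v ≈ 3.53 m/s

For rolling without slipping, Mgh = ½(1+k)Mv² where k = I/(MR²), so v = √(2gh/(1+k)).
Thin hoop: k = 1, giving v = √(2×9.8×1.06/2) = 3.223 m/s.
Thin hollow sphere: k = 2/3, giving v = √(2×9.8×1.06/1.667) = 3.531 m/s.
The smaller k wins: the thin hollow sphere, at ≈ 3.53 m/s.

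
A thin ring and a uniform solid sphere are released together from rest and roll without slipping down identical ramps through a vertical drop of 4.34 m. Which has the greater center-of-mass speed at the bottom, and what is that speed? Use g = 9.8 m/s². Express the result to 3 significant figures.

the uniform solid sphere, at v ≈ 7.79 m/s

For rolling without slipping, Mgh = ½(1+k)Mv² where k = I/(MR²), so v = √(2gh/(1+k)).
Thin ring: k = 1, giving v = √(2×9.8×4.34/2) = 6.522 m/s.
Uniform solid sphere: k = 0.4, giving v = √(2×9.8×4.34/1.4) = 7.795 m/s.
The smaller k wins: the uniform solid sphere, at ≈ 7.79 m/s.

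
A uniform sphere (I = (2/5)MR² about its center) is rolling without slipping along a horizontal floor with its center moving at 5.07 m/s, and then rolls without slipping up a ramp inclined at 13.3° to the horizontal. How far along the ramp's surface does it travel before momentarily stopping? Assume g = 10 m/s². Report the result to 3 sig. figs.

d ≈ 7.82 m

The moment of inertia is (2/5)MR², giving k ≡ I/(MR²) = 0.4.
Rolling without slipping gives ω = v/R, so the total kinetic energy is ½Mv² + ½Iω² = ½(1+k)Mv² = (7/10)Mv².
Setting this equal to Mgh gives the vertical rise h = (1+k)v₀²/(2g) = 1.4×5.07²/(2×10) = 1.799 m.
Along the incline, d = h/sinθ = 1.799/sin13.3° ≈ 7.82 m.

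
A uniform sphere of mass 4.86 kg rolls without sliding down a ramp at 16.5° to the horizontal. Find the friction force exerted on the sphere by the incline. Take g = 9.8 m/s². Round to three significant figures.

Here I = (2/5)MR², so the shape factor k = I/(MR²) = 0.4.
Newton's second law down the slope: Mg sinθ − f = Ma. The torque equation fR = Iα (with α = a/R) gives f = kMa.
Combining, a = g sinθ/(1+k) and f = kMa = kMg sinθ/(1+k).
f = 0.4 × 4.86 × 9.8 × sin16.5° / 1.4 ≈ 3.86 N.

f ≈ 3.86 N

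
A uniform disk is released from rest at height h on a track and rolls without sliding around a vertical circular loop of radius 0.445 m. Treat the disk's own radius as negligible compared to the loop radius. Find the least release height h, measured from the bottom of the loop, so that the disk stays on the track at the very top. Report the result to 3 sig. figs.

h_min ≈ 1.22 m

The moment of inertia is (1/2)MR², giving k ≡ I/(MR²) = 0.5.
At the top of the loop, the minimum-contact condition is Mg = Mv_top²/r, so v_top² = gr.
With ω = v/R, the kinetic energy at speed v is ½(1+k)Mv² = (3/4)Mv².
Energy conservation from release (height h) to the top (height 2r): Mgh = Mg(2r) + (3/4)M·gr.
Thus h_min = 2r + (1+k)r/2 = r(2 + 1.5/2) = 0.445 × 2.75 ≈ 1.22 m.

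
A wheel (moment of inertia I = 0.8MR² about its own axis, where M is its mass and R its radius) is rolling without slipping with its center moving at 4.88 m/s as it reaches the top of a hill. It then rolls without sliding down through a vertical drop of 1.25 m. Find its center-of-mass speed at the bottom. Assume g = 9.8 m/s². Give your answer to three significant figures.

With I = 0.8MR², the ratio k = I/(MR²) is 0.8.
Since it rolls without slipping, ω = v/R and KE = ½Mv² + ½Iω² = ½(1+k)Mv² = (9/10)Mv².
Conserving energy between top and bottom: (9/10)Mv² = (9/10)Mv₀² + Mgh, hence v² = v₀² + 2gh/(1+k).
v = √(4.88² + 2×9.8×1.25/1.8) = √37.43 ≈ 6.12 m/s.

v ≈ 6.12 m/s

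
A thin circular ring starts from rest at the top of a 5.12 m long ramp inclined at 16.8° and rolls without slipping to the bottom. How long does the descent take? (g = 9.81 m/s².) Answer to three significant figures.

t ≈ 2.69 s

Here I = MR², so the shape factor k = I/(MR²) = 1.
Newton's second law down the slope: Mg sinθ − f = Ma. The torque equation fR = Iα (with α = a/R) gives f = kMa.
Hence a = g sinθ/(1+k) = 9.81×sin16.8°/2 = 1.418 m/s².
With constant a from rest, t = √(2L/a) = √(2·5.12/1.418) ≈ 2.69 s.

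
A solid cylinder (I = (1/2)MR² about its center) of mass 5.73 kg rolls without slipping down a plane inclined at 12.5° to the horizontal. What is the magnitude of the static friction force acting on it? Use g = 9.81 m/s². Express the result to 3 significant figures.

With I = (1/2)MR², the ratio k = I/(MR²) is 0.5.
Along the incline Mg sinθ − f = Ma, and torque about the center fR = Iα = kMR²(a/R) gives f = kMa.
Combining, a = g sinθ/(1+k) and f = kMa = kMg sinθ/(1+k).
f = 0.5 × 5.73 × 9.81 × sin12.5° / 1.5 ≈ 4.06 N.

f ≈ 4.06 N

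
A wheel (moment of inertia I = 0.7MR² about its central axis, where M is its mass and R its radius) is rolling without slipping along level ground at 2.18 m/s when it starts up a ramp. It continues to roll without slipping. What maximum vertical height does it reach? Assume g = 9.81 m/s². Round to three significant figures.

With I = 0.7MR², the ratio k = I/(MR²) is 0.7.
Since it rolls without slipping, ω = v/R and KE = ½Mv² + ½Iω² = ½(1+k)Mv² = (17/20)Mv².
At the top the kinetic energy is zero, so (17/20)Mv₀² = Mgh.
Thus h = (1+k)v₀²/(2g) = 1.7 × 2.18² / (2 × 9.81) ≈ 0.412 m.

h ≈ 0.412 m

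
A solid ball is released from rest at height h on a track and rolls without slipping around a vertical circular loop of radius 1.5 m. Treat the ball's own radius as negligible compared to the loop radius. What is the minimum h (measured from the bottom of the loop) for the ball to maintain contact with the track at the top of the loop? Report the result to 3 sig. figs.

h_min ≈ 4.05 m

The moment of inertia is (2/5)MR², giving k ≡ I/(MR²) = 0.4.
At the top, contact is just lost when gravity alone supplies the centripetal force: Mg = Mv_top²/r, i.e. v_top² = gr.
With ω = v/R, the kinetic energy at speed v is ½(1+k)Mv² = (7/10)Mv².
Energy conservation from release (height h) to the top (height 2r): Mgh = Mg(2r) + (7/10)M·gr.
Thus h_min = 2r + (1+k)r/2 = r(2 + 1.4/2) = 1.5 × 2.7 ≈ 4.05 m.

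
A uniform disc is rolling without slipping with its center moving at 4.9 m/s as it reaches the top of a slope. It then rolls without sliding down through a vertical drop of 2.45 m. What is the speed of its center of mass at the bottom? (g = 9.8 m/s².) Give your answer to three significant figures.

The moment of inertia is (1/2)MR², giving k ≡ I/(MR²) = 0.5.
Pure rolling means v = ωR; then KE = ½Mv² + ½I(v/R)² = ½(1+k)Mv² = (3/4)Mv².
Energy conservation: (3/4)Mv₀² + Mgh = (3/4)Mv², so v² = v₀² + 2gh/(1+k).
v = √(4.9² + 2×9.8×2.45/1.5) = √56.02 ≈ 7.48 m/s.

v ≈ 7.48 m/s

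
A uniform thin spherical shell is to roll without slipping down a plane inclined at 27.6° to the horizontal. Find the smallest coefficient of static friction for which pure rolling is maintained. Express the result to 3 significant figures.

The moment of inertia is (2/3)MR², giving k ≡ I/(MR²) = 2/3.
Along the incline Mg sinθ − f = Ma, and torque about the center fR = Iα = kMR²(a/R) gives f = kMa.
These give a = g sinθ/(1+k) and the required friction f = kMg sinθ/(1+k).
With N = Mg cosθ, the no-slip condition f ≤ μN gives μ_min = f/N = k tanθ/(1+k).
μ_min = (2/3) × tan27.6° / 1.667 ≈ 0.209.

μ_min ≈ 0.209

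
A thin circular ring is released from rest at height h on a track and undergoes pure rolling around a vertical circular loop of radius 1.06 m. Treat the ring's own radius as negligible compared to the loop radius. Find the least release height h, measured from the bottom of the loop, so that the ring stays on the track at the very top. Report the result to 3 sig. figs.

h_min ≈ 3.18 m

Here I = MR², so the shape factor k = I/(MR²) = 1.
At the top, contact is just lost when gravity alone supplies the centripetal force: Mg = Mv_top²/r, i.e. v_top² = gr.
With ω = v/R, the kinetic energy at speed v is ½(1+k)Mv² = Mv².
Energy conservation from release (height h) to the top (height 2r): Mgh = Mg(2r) + M·gr.
Thus h_min = 2r + (1+k)r/2 = r(2 + 2/2) = 1.06 × 3 ≈ 3.18 m.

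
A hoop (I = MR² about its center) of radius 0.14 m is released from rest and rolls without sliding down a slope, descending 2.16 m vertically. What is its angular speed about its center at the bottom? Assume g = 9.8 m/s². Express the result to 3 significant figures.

ω ≈ 32.9 rad/s

The moment of inertia is MR², giving k ≡ I/(MR²) = 1.
The rolling condition ω = v/R makes the rotational term ½I(v/R)² = ½kMv², so KE_total = ½(1+k)Mv² = Mv².
Energy conservation Mgh = ½(1+k)Mv² gives v = √(2gh/(1+k)) = √(2 × 9.8 × 2.16 / 2) = 4.601 m/s.
The angular speed follows from ω = v/R = 4.601/0.14 ≈ 32.9 rad/s.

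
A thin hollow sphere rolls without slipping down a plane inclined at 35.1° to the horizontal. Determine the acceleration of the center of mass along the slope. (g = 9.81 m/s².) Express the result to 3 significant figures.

a ≈ 3.38 m/s²

The moment of inertia is (2/3)MR², giving k ≡ I/(MR²) = 2/3.
Translational: Mg sinθ − f = Ma. Rotational about the CM: fR = Iα = kMRa, so f = kMa.
Eliminating f: Mg sinθ = (1+k)Ma, so a = g sinθ/(1+k) = 9.81 × sin35.1° / 1.667 ≈ 3.38 m/s².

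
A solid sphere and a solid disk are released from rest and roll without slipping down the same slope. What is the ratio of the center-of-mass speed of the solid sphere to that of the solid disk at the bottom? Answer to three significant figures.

v_ratio ≈ 1.04

Each satisfies Mgh = ½(1+k)Mv² with k = I/(MR²), so v ∝ 1/√(1+k).
For the solid sphere k = 0.4; for the solid disk k = 0.5.
v₁/v₂ = √((1+k₂)/(1+k₁)) = √(1.5/1.4) ≈ 1.04.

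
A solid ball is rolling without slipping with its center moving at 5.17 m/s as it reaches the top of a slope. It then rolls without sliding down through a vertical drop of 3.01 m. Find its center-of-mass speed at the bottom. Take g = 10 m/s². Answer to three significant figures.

v ≈ 8.35 m/s

The moment of inertia is (2/5)MR², giving k ≡ I/(MR²) = 0.4.
The rolling condition ω = v/R makes the rotational term ½I(v/R)² = ½kMv², so KE_total = ½(1+k)Mv² = (7/10)Mv².
Conserving energy between top and bottom: (7/10)Mv² = (7/10)Mv₀² + Mgh, hence v² = v₀² + 2gh/(1+k).
v = √(5.17² + 2×10×3.01/1.4) = √69.73 ≈ 8.35 m/s.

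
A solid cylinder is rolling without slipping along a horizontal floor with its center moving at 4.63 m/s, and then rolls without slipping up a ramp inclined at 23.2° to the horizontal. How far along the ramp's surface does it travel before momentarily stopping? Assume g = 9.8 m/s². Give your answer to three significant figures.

d ≈ 4.16 m

With I = (1/2)MR², the ratio k = I/(MR²) is 0.5.
Since it rolls without slipping, ω = v/R and KE = ½Mv² + ½Iω² = ½(1+k)Mv² = (3/4)Mv².
Setting this equal to Mgh gives the vertical rise h = (1+k)v₀²/(2g) = 1.5×4.63²/(2×9.8) = 1.641 m.
The distance along the slope is d = h/sinθ = 1.641/sin23.2° ≈ 4.16 m.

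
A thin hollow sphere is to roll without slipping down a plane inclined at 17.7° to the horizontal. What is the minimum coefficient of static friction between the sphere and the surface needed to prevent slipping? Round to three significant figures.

μ_min ≈ 0.128

For this body I = (2/3)MR², i.e. k = I/(MR²) = 2/3.
Translational: Mg sinθ − f = Ma. Rotational about the CM: fR = Iα = kMRa, so f = kMa.
These give a = g sinθ/(1+k) and the required friction f = kMg sinθ/(1+k).
With N = Mg cosθ, the no-slip condition f ≤ μN gives μ_min = f/N = k tanθ/(1+k).
μ_min = (2/3) × tan17.7° / 1.667 ≈ 0.128.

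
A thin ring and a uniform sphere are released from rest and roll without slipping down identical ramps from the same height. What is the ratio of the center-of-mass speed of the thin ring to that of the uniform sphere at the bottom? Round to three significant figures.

v_ratio ≈ 0.837

Each satisfies Mgh = ½(1+k)Mv² with k = I/(MR²), so v ∝ 1/√(1+k).
For the thin ring k = 1; for the uniform sphere k = 0.4.
v₁/v₂ = √((1+k₂)/(1+k₁)) = √(1.4/2) ≈ 0.837.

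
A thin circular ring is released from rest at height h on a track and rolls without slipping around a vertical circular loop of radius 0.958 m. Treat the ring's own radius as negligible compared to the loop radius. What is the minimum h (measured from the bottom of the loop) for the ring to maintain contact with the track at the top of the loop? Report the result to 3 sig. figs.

h_min ≈ 2.87 m

Here I = MR², so the shape factor k = I/(MR²) = 1.
At the top, contact is just lost when gravity alone supplies the centripetal force: Mg = Mv_top²/r, i.e. v_top² = gr.
With ω = v/R, the kinetic energy at speed v is ½(1+k)Mv² = Mv².
Energy conservation from release (height h) to the top (height 2r): Mgh = Mg(2r) + M·gr.
Thus h_min = 2r + (1+k)r/2 = r(2 + 2/2) = 0.958 × 3 ≈ 2.87 m.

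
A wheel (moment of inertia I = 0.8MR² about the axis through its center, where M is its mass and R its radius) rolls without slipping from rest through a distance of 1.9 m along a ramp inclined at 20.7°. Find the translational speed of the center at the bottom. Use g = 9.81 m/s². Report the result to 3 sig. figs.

v ≈ 2.71 m/s

With I = 0.8MR², the ratio k = I/(MR²) is 0.8.
Pure rolling means v = ωR; then KE = ½Mv² + ½I(v/R)² = ½(1+k)Mv² = (9/10)Mv².
The vertical drop is h = L sinθ = 1.9 × sin20.7° = 0.6716 m.
Setting Mgh = (9/10)Mv² gives v = √(2gh/(1+k)) = √(2·9.81·0.6716/1.8) ≈ 2.71 m/s.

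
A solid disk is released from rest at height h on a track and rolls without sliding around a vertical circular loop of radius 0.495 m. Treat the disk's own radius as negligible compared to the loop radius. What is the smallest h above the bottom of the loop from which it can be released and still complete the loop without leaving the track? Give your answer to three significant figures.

The moment of inertia is (1/2)MR², giving k ≡ I/(MR²) = 0.5.
At the top of the loop, the minimum-contact condition is Mg = Mv_top²/r, so v_top² = gr.
With ω = v/R, the kinetic energy at speed v is ½(1+k)Mv² = (3/4)Mv².
Energy conservation from release (height h) to the top (height 2r): Mgh = Mg(2r) + (3/4)M·gr.
Thus h_min = 2r + (1+k)r/2 = r(2 + 1.5/2) = 0.495 × 2.75 ≈ 1.36 m.

h_min ≈ 1.36 m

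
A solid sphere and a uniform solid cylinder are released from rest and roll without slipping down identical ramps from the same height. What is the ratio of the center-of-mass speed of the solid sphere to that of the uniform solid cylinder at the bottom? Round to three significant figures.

Each satisfies Mgh = ½(1+k)Mv² with k = I/(MR²), so v ∝ 1/√(1+k).
For the solid sphere k = 0.4; for the uniform solid cylinder k = 0.5.
v₁/v₂ = √((1+k₂)/(1+k₁)) = √(1.5/1.4) ≈ 1.04.

v_ratio ≈ 1.04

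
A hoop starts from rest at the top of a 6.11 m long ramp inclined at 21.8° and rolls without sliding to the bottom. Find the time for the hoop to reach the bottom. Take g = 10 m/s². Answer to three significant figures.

t ≈ 2.57 s

The moment of inertia is MR², giving k ≡ I/(MR²) = 1.
Newton's second law down the slope: Mg sinθ − f = Ma. The torque equation fR = Iα (with α = a/R) gives f = kMa.
Hence a = g sinθ/(1+k) = 10×sin21.8°/2 = 1.857 m/s².
With constant a from rest, t = √(2L/a) = √(2·6.11/1.857) ≈ 2.57 s.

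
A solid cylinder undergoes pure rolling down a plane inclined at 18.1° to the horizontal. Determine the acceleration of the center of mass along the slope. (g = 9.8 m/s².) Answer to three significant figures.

Here I = (1/2)MR², so the shape factor k = I/(MR²) = 0.5.
Newton's second law down the slope: Mg sinθ − f = Ma. The torque equation fR = Iα (with α = a/R) gives f = kMa.
Eliminating f: Mg sinθ = (1+k)Ma, so a = g sinθ/(1+k) = 9.8 × sin18.1° / 1.5 ≈ 2.03 m/s².

a ≈ 2.03 m/s²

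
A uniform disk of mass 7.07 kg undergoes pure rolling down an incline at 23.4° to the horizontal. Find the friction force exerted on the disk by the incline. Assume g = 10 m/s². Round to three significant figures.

f ≈ 9.36 N

For this body I = (1/2)MR², i.e. k = I/(MR²) = 0.5.
Translational: Mg sinθ − f = Ma. Rotational about the CM: fR = Iα = kMRa, so f = kMa.
Combining, a = g sinθ/(1+k) and f = kMa = kMg sinθ/(1+k).
f = 0.5 × 7.07 × 10 × sin23.4° / 1.5 ≈ 9.36 N.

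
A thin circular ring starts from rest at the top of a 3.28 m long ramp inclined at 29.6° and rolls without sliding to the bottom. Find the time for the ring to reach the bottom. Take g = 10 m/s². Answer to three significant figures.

t ≈ 1.63 s

For this body I = MR², i.e. k = I/(MR²) = 1.
Translational: Mg sinθ − f = Ma. Rotational about the CM: fR = Iα = kMRa, so f = kMa.
Hence a = g sinθ/(1+k) = 10×sin29.6°/2 = 2.47 m/s².
Starting from rest, L = ½at², so t = √(2L/a) = √(2×3.28/2.47) ≈ 1.63 s.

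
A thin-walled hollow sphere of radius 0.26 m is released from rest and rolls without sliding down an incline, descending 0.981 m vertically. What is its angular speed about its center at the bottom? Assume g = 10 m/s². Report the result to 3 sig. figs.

For this body I = (2/3)MR², i.e. k = I/(MR²) = 2/3.
The rolling condition ω = v/R makes the rotational term ½I(v/R)² = ½kMv², so KE_total = ½(1+k)Mv² = (5/6)Mv².
Energy conservation Mgh = ½(1+k)Mv² gives v = √(2gh/(1+k)) = √(2 × 10 × 0.981 / 1.667) = 3.431 m/s.
The angular speed follows from ω = v/R = 3.431/0.26 ≈ 13.2 rad/s.

ω ≈ 13.2 rad/s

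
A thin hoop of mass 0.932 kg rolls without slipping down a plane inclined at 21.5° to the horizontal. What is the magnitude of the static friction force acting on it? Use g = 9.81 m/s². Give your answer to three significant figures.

f ≈ 1.68 N

For this body I = MR², i.e. k = I/(MR²) = 1.
Along the incline Mg sinθ − f = Ma, and torque about the center fR = Iα = kMR²(a/R) gives f = kMa.
Combining, a = g sinθ/(1+k) and f = kMa = kMg sinθ/(1+k).
f = 1 × 0.932 × 9.81 × sin21.5° / 2 ≈ 1.68 N.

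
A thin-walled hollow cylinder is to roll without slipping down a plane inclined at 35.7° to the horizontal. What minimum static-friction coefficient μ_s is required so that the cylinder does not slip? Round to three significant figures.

The moment of inertia is MR², giving k ≡ I/(MR²) = 1.
Newton's second law down the slope: Mg sinθ − f = Ma. The torque equation fR = Iα (with α = a/R) gives f = kMa.
These give a = g sinθ/(1+k) and the required friction f = kMg sinθ/(1+k).
The normal force is N = Mg cosθ, so μ_min = f/N = k tanθ/(1+k).
μ_min = 1 × tan35.7° / 2 ≈ 0.359.

μ_min ≈ 0.359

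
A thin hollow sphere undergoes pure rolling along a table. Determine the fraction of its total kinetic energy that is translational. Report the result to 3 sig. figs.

The moment of inertia is (2/3)MR², giving k ≡ I/(MR²) = 2/3.
Since ω = v/R, the translational part is ½Mv² and the rotational part is ½I(v/R)² = ½kMv²; the total is ½(1+k)Mv².
The translational fraction is therefore 1/(1+k) = 1/1.667 ≈ 0.600.

fraction ≈ 0.600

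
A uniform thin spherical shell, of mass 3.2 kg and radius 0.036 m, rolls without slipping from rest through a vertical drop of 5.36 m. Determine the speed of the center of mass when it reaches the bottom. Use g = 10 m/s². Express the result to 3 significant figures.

The moment of inertia is (2/3)MR², giving k ≡ I/(MR²) = 2/3.
Rolling without slipping gives ω = v/R, so the total kinetic energy is ½Mv² + ½Iω² = ½(1+k)Mv² = (5/6)Mv².
Energy conservation: Mgh = (5/6)Mv², so v = √(2gh/(1+k)) = √(2 × 10 × 5.36 / 1.667) ≈ 8.02 m/s.

v ≈ 8.02 m/s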